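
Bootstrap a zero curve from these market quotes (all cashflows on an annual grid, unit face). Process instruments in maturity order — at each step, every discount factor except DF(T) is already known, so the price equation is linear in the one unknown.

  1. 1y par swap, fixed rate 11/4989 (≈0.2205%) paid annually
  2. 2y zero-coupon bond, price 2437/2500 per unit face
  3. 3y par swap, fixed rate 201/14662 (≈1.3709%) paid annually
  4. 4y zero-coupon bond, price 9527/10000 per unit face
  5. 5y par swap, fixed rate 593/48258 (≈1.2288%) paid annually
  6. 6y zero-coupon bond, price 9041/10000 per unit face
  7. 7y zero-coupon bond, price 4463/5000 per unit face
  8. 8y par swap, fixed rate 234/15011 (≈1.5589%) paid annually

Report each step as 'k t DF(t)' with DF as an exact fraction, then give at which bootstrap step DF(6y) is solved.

step 1 [1y] swap r/1=11/4989: DF=(1 − 11/4989·(0))/(1+11/4989) = 4989/5000 ≈ 0.997800
step 2 [2y] zero: DF = P = 2437/2500 ≈ 0.974800
step 3 [3y] swap r/1=201/14662: DF=(1 − 201/14662·(0.997800+0.974800))/(1+201/14662) = 4799/5000 ≈ 0.959800
step 4 [4y] zero: DF = P = 9527/10000 ≈ 0.952700
step 5 [5y] swap r/1=593/48258: DF=(1 − 593/48258·(0.997800+0.974800+0.959800+0.952700))/(1+593/48258) = 9407/10000 ≈ 0.940700
step 6 [6y] zero: DF = P = 9041/10000 ≈ 0.904100
step 7 [7y] zero: DF = P = 4463/5000 ≈ 0.892600
step 8 [8y] swap r/1=234/15011: DF=(1 − 234/15011·(0.997800+0.974800+0.959800+0.952700+0.940700+0.904100+0.892600))/(1+234/15011) = 883/1000 ≈ 0.883000

1 1 4989/5000
2 2 2437/2500
3 3 4799/5000
4 4 9527/10000
5 5 9407/10000
6 6 9041/10000
7 7 4463/5000
8 8 883/1000
DF(6y) is solved at step 6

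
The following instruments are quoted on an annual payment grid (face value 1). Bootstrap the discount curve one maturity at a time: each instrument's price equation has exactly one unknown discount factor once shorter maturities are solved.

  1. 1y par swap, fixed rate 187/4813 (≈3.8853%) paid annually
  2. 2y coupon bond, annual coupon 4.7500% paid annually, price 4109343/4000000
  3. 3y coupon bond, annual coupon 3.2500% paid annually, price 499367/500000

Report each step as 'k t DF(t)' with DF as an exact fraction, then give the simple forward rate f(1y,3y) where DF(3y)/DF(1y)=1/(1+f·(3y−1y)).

step 1 [1y] swap r/1=187/4813: DF=(1 − 187/4813·(0))/(1+187/4813) = 4813/5000 ≈ 0.962600
step 2 [2y] bond c/1=19/400: DF=(4109343/4000000 − 19/400·(0.962600))/(1+19/400) = 9371/10000 ≈ 0.937100
step 3 [3y] bond c/1=13/400: DF=(499367/500000 − 13/400·(0.962600+0.937100))/(1+13/400) = 363/400 ≈ 0.907500

1 1 4813/5000
2 2 9371/10000
3 3 363/400
f(1y,3y) = ((4813/5000)/(363/400) − 1)/(2) = 551/18150 ≈ 3.0358%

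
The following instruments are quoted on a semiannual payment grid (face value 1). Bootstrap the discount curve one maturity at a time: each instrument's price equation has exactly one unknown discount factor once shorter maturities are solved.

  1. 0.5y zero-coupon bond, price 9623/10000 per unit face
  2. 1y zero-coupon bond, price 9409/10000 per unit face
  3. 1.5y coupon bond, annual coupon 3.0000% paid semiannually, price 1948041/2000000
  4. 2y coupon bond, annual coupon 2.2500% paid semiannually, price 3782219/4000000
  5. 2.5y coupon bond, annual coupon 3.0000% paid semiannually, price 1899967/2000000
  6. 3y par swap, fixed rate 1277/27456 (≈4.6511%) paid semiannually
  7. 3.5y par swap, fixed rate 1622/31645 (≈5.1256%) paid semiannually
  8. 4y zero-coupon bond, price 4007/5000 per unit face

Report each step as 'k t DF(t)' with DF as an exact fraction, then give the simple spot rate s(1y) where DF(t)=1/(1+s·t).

step 1 [0.5y] zero: DF = P = 9623/10000 ≈ 0.962300
step 2 [1y] zero: DF = P = 9409/10000 ≈ 0.940900
step 3 [1.5y] bond c/2=3/200: DF=(1948041/2000000 − 3/200·(0.962300+0.940900))/(1+3/200) = 1863/2000 ≈ 0.931500
step 4 [2y] bond c/2=9/800: DF=(3782219/4000000 − 9/800·(0.962300+0.940900+0.931500))/(1+9/800) = 1807/2000 ≈ 0.903500
step 5 [2.5y] bond c/2=3/200: DF=(1899967/2000000 − 3/200·(0.962300+0.940900+0.931500+0.903500))/(1+3/200) = 8807/10000 ≈ 0.880700
step 6 [3y] swap r/2=1277/54912: DF=(1 − 1277/54912·(0.962300+0.940900+0.931500+0.903500+0.880700))/(1+1277/54912) = 8723/10000 ≈ 0.872300
step 7 [3.5y] swap r/2=811/31645: DF=(1 − 811/31645·(0.962300+0.940900+0.931500+0.903500+0.880700+0.872300))/(1+811/31645) = 4189/5000 ≈ 0.837800
step 8 [4y] zero: DF = P = 4007/5000 ≈ 0.801400

1 1/2 9623/10000
2 1 9409/10000
3 3/2 1863/2000
4 2 1807/2000
5 5/2 8807/10000
6 3 8723/10000
7 7/2 4189/5000
8 4 4007/5000
s(1y) = (1/(9409/10000) − 1)/(1) = 591/9409 ≈ 6.2812%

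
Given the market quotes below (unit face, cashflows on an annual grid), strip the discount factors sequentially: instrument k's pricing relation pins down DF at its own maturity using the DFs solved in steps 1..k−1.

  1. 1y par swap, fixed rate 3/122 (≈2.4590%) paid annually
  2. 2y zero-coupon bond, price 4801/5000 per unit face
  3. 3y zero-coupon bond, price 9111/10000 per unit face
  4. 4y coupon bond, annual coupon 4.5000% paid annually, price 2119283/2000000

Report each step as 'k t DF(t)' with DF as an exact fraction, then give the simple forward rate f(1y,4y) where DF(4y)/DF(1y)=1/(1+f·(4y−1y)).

step 1 [1y] swap r/1=3/122: DF=(1 − 3/122·(0))/(1+3/122) = 122/125 ≈ 0.976000
step 2 [2y] zero: DF = P = 4801/5000 ≈ 0.960200
step 3 [3y] zero: DF = P = 9111/10000 ≈ 0.911100
step 4 [4y] bond c/1=9/200: DF=(2119283/2000000 − 9/200·(0.976000+0.960200+0.911100))/(1+9/200) = 4457/5000 ≈ 0.891400

1 1 122/125
2 2 4801/5000
3 3 9111/10000
4 4 4457/5000
f(1y,4y) = ((122/125)/(4457/5000) − 1)/(3) = 141/4457 ≈ 3.1636%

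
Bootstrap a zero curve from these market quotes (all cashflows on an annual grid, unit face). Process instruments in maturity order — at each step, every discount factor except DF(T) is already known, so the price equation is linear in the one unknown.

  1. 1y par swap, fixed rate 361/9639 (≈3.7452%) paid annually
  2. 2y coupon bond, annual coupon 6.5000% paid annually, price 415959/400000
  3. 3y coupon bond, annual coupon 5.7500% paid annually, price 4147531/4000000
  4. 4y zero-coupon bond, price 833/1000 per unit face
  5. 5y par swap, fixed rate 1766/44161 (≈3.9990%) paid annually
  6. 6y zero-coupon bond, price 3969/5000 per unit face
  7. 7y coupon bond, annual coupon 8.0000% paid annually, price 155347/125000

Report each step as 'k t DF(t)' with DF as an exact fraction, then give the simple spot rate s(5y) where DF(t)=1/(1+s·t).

1 1 9639/10000
2 2 1147/1250
3 3 4391/5000
4 4 833/1000
5 5 4117/5000
6 6 3969/5000
7 7 478/625
s(5y) = (1/(4117/5000) − 1)/(5) = 883/20585 ≈ 4.2895%

step 1 [1y] swap r/1=361/9639: DF=(1 − 361/9639·(0))/(1+361/9639) = 9639/10000 ≈ 0.963900
step 2 [2y] bond c/1=13/200: DF=(415959/400000 − 13/200·(0.963900))/(1+13/200) = 1147/1250 ≈ 0.917600
step 3 [3y] bond c/1=23/400: DF=(4147531/4000000 − 23/400·(0.963900+0.917600))/(1+23/400) = 4391/5000 ≈ 0.878200
step 4 [4y] zero: DF = P = 833/1000 ≈ 0.833000
step 5 [5y] swap r/1=1766/44161: DF=(1 − 1766/44161·(0.963900+0.917600+0.878200+0.833000))/(1+1766/44161) = 4117/5000 ≈ 0.823400
step 6 [6y] zero: DF = P = 3969/5000 ≈ 0.793800
step 7 [7y] bond c/1=2/25: DF=(155347/125000 − 2/25·(0.963900+0.917600+0.878200+0.833000+0.823400+0.793800))/(1+2/25) = 478/625 ≈ 0.764800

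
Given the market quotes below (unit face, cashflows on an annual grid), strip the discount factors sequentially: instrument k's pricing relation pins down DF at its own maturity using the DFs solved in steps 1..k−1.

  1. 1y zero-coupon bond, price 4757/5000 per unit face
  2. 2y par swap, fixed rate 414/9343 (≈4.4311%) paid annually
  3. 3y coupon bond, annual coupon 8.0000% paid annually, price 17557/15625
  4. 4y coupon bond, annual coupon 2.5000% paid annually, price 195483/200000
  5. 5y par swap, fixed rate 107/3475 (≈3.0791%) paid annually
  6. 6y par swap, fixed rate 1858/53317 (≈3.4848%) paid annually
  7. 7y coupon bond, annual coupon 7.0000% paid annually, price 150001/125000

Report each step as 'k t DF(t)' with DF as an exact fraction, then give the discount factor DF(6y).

step 1 [1y] zero: DF = P = 4757/5000 ≈ 0.951400
step 2 [2y] swap r/1=414/9343: DF=(1 − 414/9343·(0.951400))/(1+414/9343) = 2293/2500 ≈ 0.917200
step 3 [3y] bond c/1=2/25: DF=(17557/15625 − 2/25·(0.951400+0.917200))/(1+2/25) = 451/500 ≈ 0.902000
step 4 [4y] bond c/1=1/40: DF=(195483/200000 − 1/40·(0.951400+0.917200+0.902000))/(1+1/40) = 443/500 ≈ 0.886000
step 5 [5y] swap r/1=107/3475: DF=(1 − 107/3475·(0.951400+0.917200+0.902000+0.886000))/(1+107/3475) = 8609/10000 ≈ 0.860900
step 6 [6y] swap r/1=1858/53317: DF=(1 − 1858/53317·(0.951400+0.917200+0.902000+0.886000+0.860900))/(1+1858/53317) = 4071/5000 ≈ 0.814200
step 7 [7y] bond c/1=7/100: DF=(150001/125000 − 7/100·(0.951400+0.917200+0.902000+0.886000+0.860900+0.814200))/(1+7/100) = 7727/10000 ≈ 0.772700

1 1 4757/5000
2 2 2293/2500
3 3 451/500
4 4 443/500
5 5 8609/10000
6 6 4071/5000
7 7 7727/10000
DF(6y) = 4071/5000 ≈ 0.814200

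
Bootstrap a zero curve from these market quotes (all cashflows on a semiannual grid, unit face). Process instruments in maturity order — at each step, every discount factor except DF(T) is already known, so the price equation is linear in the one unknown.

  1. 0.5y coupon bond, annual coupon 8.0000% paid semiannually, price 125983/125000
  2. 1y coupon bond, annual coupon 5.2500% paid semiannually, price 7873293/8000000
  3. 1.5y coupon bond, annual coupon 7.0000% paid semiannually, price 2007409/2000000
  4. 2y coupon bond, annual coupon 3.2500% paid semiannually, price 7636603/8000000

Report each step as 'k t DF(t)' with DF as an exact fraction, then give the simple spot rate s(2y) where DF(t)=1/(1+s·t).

step 1 [0.5y] bond c/2=1/25: DF=(125983/125000 − 1/25·(0))/(1+1/25) = 9691/10000 ≈ 0.969100
step 2 [1y] bond c/2=21/800: DF=(7873293/8000000 − 21/800·(0.969100))/(1+21/800) = 4671/5000 ≈ 0.934200
step 3 [1.5y] bond c/2=7/200: DF=(2007409/2000000 − 7/200·(0.969100+0.934200))/(1+7/200) = 4527/5000 ≈ 0.905400
step 4 [2y] bond c/2=13/800: DF=(7636603/8000000 − 13/800·(0.969100+0.934200+0.905400))/(1+13/800) = 559/625 ≈ 0.894400

1 1/2 9691/10000
2 1 4671/5000
3 3/2 4527/5000
4 2 559/625
s(2y) = (1/(559/625) − 1)/(2) = 33/559 ≈ 5.9034%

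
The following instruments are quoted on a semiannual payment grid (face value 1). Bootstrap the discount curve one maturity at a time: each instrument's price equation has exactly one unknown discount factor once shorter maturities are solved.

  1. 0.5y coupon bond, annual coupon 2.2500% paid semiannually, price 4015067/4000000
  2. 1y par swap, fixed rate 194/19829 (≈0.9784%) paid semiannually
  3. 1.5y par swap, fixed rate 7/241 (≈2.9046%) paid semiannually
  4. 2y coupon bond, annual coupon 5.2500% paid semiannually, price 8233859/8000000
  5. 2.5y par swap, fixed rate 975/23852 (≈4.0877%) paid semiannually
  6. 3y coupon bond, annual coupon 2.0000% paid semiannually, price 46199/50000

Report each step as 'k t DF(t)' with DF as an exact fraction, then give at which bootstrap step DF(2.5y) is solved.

1 1/2 4963/5000
2 1 9903/10000
3 3/2 9573/10000
4 2 9277/10000
5 5/2 361/400
6 3 2169/2500
DF(2.5y) is solved at step 5

step 1 [0.5y] bond c/2=9/800: DF=(4015067/4000000 − 9/800·(0))/(1+9/800) = 4963/5000 ≈ 0.992600
step 2 [1y] swap r/2=97/19829: DF=(1 − 97/19829·(0.992600))/(1+97/19829) = 9903/10000 ≈ 0.990300
step 3 [1.5y] swap r/2=7/482: DF=(1 − 7/482·(0.992600+0.990300))/(1+7/482) = 9573/10000 ≈ 0.957300
step 4 [2y] bond c/2=21/800: DF=(8233859/8000000 − 21/800·(0.992600+0.990300+0.957300))/(1+21/800) = 9277/10000 ≈ 0.927700
step 5 [2.5y] swap r/2=975/47704: DF=(1 − 975/47704·(0.992600+0.990300+0.957300+0.927700))/(1+975/47704) = 361/400 ≈ 0.902500
step 6 [3y] bond c/2=1/100: DF=(46199/50000 − 1/100·(0.992600+0.990300+0.957300+0.927700+0.902500))/(1+1/100) = 2169/2500 ≈ 0.867600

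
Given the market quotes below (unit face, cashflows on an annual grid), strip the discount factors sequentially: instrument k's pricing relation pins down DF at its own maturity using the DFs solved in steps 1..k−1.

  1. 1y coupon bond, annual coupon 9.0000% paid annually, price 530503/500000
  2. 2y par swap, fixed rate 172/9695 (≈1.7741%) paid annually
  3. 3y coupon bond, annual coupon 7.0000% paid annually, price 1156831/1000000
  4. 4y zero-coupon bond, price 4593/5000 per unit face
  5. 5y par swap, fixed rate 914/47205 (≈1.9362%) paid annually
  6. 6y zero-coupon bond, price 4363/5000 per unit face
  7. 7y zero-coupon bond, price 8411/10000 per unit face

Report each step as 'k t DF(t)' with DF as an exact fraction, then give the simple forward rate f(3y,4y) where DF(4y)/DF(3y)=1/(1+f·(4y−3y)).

1 1 4867/5000
2 2 1207/1250
3 3 9543/10000
4 4 4593/5000
5 5 4543/5000
6 6 4363/5000
7 7 8411/10000
f(3y,4y) = ((9543/10000)/(4593/5000) − 1)/(1) = 119/3062 ≈ 3.8863%

step 1 [1y] bond c/1=9/100: DF=(530503/500000 − 9/100·(0))/(1+9/100) = 4867/5000 ≈ 0.973400
step 2 [2y] swap r/1=172/9695: DF=(1 − 172/9695·(0.973400))/(1+172/9695) = 1207/1250 ≈ 0.965600
step 3 [3y] bond c/1=7/100: DF=(1156831/1000000 − 7/100·(0.973400+0.965600))/(1+7/100) = 9543/10000 ≈ 0.954300
step 4 [4y] zero: DF = P = 4593/5000 ≈ 0.918600
step 5 [5y] swap r/1=914/47205: DF=(1 − 914/47205·(0.973400+0.965600+0.954300+0.918600))/(1+914/47205) = 4543/5000 ≈ 0.908600
step 6 [6y] zero: DF = P = 4363/5000 ≈ 0.872600
step 7 [7y] zero: DF = P = 8411/10000 ≈ 0.841100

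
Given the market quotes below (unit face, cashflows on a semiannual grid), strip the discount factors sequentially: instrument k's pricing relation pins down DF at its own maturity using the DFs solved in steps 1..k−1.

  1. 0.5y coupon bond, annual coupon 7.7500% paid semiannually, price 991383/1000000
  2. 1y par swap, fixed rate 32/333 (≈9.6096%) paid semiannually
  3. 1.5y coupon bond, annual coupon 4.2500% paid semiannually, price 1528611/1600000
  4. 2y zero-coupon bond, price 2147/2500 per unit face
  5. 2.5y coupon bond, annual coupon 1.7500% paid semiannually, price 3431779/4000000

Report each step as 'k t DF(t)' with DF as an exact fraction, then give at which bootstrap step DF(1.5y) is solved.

step 1 [0.5y] bond c/2=31/800: DF=(991383/1000000 − 31/800·(0))/(1+31/800) = 1193/1250 ≈ 0.954400
step 2 [1y] swap r/2=16/333: DF=(1 − 16/333·(0.954400))/(1+16/333) = 569/625 ≈ 0.910400
step 3 [1.5y] bond c/2=17/800: DF=(1528611/1600000 − 17/800·(0.954400+0.910400))/(1+17/800) = 8967/10000 ≈ 0.896700
step 4 [2y] zero: DF = P = 2147/2500 ≈ 0.858800
step 5 [2.5y] bond c/2=7/800: DF=(3431779/4000000 − 7/800·(0.954400+0.910400+0.896700+0.858800))/(1+7/800) = 8191/10000 ≈ 0.819100

1 1/2 1193/1250
2 1 569/625
3 3/2 8967/10000
4 2 2147/2500
5 5/2 8191/10000
DF(1.5y) is solved at step 3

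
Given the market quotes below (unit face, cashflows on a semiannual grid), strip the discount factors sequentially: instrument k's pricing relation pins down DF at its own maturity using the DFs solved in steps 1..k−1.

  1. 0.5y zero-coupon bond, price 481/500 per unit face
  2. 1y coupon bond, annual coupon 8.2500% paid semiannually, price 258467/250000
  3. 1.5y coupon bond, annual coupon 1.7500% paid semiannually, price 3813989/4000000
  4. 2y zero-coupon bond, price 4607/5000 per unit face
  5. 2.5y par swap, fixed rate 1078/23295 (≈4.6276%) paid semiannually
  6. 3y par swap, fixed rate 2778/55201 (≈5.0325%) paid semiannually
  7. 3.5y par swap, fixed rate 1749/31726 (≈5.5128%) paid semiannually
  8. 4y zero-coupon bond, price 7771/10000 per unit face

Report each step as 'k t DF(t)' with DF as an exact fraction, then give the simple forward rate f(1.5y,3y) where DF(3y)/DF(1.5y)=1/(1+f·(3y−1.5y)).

step 1 [0.5y] zero: DF = P = 481/500 ≈ 0.962000
step 2 [1y] bond c/2=33/800: DF=(258467/250000 − 33/800·(0.962000))/(1+33/800) = 2387/2500 ≈ 0.954800
step 3 [1.5y] bond c/2=7/800: DF=(3813989/4000000 − 7/800·(0.962000+0.954800))/(1+7/800) = 4643/5000 ≈ 0.928600
step 4 [2y] zero: DF = P = 4607/5000 ≈ 0.921400
step 5 [2.5y] swap r/2=539/23295: DF=(1 − 539/23295·(0.962000+0.954800+0.928600+0.921400))/(1+539/23295) = 4461/5000 ≈ 0.892200
step 6 [3y] swap r/2=1389/55201: DF=(1 − 1389/55201·(0.962000+0.954800+0.928600+0.921400+0.892200))/(1+1389/55201) = 8611/10000 ≈ 0.861100
step 7 [3.5y] swap r/2=1749/63452: DF=(1 − 1749/63452·(0.962000+0.954800+0.928600+0.921400+0.892200+0.861100))/(1+1749/63452) = 8251/10000 ≈ 0.825100
step 8 [4y] zero: DF = P = 7771/10000 ≈ 0.777100

1 1/2 481/500
2 1 2387/2500
3 3/2 4643/5000
4 2 4607/5000
5 5/2 4461/5000
6 3 8611/10000
7 7/2 8251/10000
8 4 7771/10000
f(1.5y,3y) = ((4643/5000)/(8611/10000) − 1)/(3/2) = 450/8611 ≈ 5.2259%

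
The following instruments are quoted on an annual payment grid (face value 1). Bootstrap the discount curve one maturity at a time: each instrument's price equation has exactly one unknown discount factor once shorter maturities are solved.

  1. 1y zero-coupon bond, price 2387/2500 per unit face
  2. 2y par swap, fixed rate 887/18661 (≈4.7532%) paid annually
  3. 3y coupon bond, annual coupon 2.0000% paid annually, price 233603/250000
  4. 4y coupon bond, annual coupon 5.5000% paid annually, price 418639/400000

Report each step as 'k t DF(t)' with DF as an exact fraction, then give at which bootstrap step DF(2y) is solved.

1 1 2387/2500
2 2 9113/10000
3 3 1759/2000
4 4 8489/10000
DF(2y) is solved at step 2

step 1 [1y] zero: DF = P = 2387/2500 ≈ 0.954800
step 2 [2y] swap r/1=887/18661: DF=(1 − 887/18661·(0.954800))/(1+887/18661) = 9113/10000 ≈ 0.911300
step 3 [3y] bond c/1=1/50: DF=(233603/250000 − 1/50·(0.954800+0.911300))/(1+1/50) = 1759/2000 ≈ 0.879500
step 4 [4y] bond c/1=11/200: DF=(418639/400000 − 11/200·(0.954800+0.911300+0.879500))/(1+11/200) = 8489/10000 ≈ 0.848900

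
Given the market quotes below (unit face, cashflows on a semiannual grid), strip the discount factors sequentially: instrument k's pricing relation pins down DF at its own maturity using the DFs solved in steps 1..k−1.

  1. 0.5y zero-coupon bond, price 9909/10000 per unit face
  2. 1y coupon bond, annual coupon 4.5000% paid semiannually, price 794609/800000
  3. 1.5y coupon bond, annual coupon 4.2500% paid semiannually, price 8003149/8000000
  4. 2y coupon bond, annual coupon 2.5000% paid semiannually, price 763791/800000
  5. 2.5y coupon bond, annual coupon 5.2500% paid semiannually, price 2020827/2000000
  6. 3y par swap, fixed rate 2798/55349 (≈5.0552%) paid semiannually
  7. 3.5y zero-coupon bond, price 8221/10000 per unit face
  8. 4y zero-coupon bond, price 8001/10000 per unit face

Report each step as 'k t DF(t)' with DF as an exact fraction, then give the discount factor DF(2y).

1 1/2 9909/10000
2 1 1187/1250
3 3/2 587/625
4 2 4537/5000
5 5/2 8877/10000
6 3 8601/10000
7 7/2 8221/10000
8 4 8001/10000
DF(2y) = 4537/5000 ≈ 0.907400

step 1 [0.5y] zero: DF = P = 9909/10000 ≈ 0.990900
step 2 [1y] bond c/2=9/400: DF=(794609/800000 − 9/400·(0.990900))/(1+9/400) = 1187/1250 ≈ 0.949600
step 3 [1.5y] bond c/2=17/800: DF=(8003149/8000000 − 17/800·(0.990900+0.949600))/(1+17/800) = 587/625 ≈ 0.939200
step 4 [2y] bond c/2=1/80: DF=(763791/800000 − 1/80·(0.990900+0.949600+0.939200))/(1+1/80) = 4537/5000 ≈ 0.907400
step 5 [2.5y] bond c/2=21/800: DF=(2020827/2000000 − 21/800·(0.990900+0.949600+0.939200+0.907400))/(1+21/800) = 8877/10000 ≈ 0.887700
step 6 [3y] swap r/2=1399/55349: DF=(1 − 1399/55349·(0.990900+0.949600+0.939200+0.907400+0.887700))/(1+1399/55349) = 8601/10000 ≈ 0.860100
step 7 [3.5y] zero: DF = P = 8221/10000 ≈ 0.822100
step 8 [4y] zero: DF = P = 8001/10000 ≈ 0.800100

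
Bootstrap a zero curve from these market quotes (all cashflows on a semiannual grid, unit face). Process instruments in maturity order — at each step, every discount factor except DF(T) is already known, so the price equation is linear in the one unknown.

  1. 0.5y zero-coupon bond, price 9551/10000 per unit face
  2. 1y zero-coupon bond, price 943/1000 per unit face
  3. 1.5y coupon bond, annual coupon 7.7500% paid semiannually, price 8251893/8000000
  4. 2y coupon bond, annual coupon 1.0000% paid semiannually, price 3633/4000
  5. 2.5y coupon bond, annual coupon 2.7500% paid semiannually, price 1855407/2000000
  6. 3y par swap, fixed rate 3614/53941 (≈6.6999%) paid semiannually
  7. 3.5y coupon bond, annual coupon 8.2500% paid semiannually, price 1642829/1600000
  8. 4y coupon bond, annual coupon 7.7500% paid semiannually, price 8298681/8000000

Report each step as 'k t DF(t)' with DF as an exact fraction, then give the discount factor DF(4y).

step 1 [0.5y] zero: DF = P = 9551/10000 ≈ 0.955100
step 2 [1y] zero: DF = P = 943/1000 ≈ 0.943000
step 3 [1.5y] bond c/2=31/800: DF=(8251893/8000000 − 31/800·(0.955100+0.943000))/(1+31/800) = 4611/5000 ≈ 0.922200
step 4 [2y] bond c/2=1/200: DF=(3633/4000 − 1/200·(0.955100+0.943000+0.922200))/(1+1/200) = 8897/10000 ≈ 0.889700
step 5 [2.5y] bond c/2=11/800: DF=(1855407/2000000 − 11/800·(0.955100+0.943000+0.922200+0.889700))/(1+11/800) = 1081/1250 ≈ 0.864800
step 6 [3y] swap r/2=1807/53941: DF=(1 − 1807/53941·(0.955100+0.943000+0.922200+0.889700+0.864800))/(1+1807/53941) = 8193/10000 ≈ 0.819300
step 7 [3.5y] bond c/2=33/800: DF=(1642829/1600000 − 33/800·(0.955100+0.943000+0.922200+0.889700+0.864800+0.819300))/(1+33/800) = 1931/2500 ≈ 0.772400
step 8 [4y] bond c/2=31/800: DF=(8298681/8000000 − 31/800·(0.955100+0.943000+0.922200+0.889700+0.864800+0.819300+0.772400))/(1+31/800) = 3843/5000 ≈ 0.768600

1 1/2 9551/10000
2 1 943/1000
3 3/2 4611/5000
4 2 8897/10000
5 5/2 1081/1250
6 3 8193/10000
7 7/2 1931/2500
8 4 3843/5000
DF(4y) = 3843/5000 ≈ 0.768600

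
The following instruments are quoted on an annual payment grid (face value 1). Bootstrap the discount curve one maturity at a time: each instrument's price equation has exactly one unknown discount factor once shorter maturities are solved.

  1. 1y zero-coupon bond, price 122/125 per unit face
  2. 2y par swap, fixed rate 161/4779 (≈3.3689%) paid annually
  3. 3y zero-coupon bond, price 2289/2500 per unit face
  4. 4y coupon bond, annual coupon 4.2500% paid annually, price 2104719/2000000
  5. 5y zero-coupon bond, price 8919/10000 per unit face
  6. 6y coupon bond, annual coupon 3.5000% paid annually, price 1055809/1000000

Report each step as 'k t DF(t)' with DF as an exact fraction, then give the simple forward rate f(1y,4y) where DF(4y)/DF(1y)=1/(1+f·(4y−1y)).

1 1 122/125
2 2 2339/2500
3 3 2289/2500
4 4 4471/5000
5 5 8919/10000
6 6 8641/10000
f(1y,4y) = ((122/125)/(4471/5000) − 1)/(3) = 409/13413 ≈ 3.0493%

step 1 [1y] zero: DF = P = 122/125 ≈ 0.976000
step 2 [2y] swap r/1=161/4779: DF=(1 − 161/4779·(0.976000))/(1+161/4779) = 2339/2500 ≈ 0.935600
step 3 [3y] zero: DF = P = 2289/2500 ≈ 0.915600
step 4 [4y] bond c/1=17/400: DF=(2104719/2000000 − 17/400·(0.976000+0.935600+0.915600))/(1+17/400) = 4471/5000 ≈ 0.894200
step 5 [5y] zero: DF = P = 8919/10000 ≈ 0.891900
step 6 [6y] bond c/1=7/200: DF=(1055809/1000000 − 7/200·(0.976000+0.935600+0.915600+0.894200+0.891900))/(1+7/200) = 8641/10000 ≈ 0.864100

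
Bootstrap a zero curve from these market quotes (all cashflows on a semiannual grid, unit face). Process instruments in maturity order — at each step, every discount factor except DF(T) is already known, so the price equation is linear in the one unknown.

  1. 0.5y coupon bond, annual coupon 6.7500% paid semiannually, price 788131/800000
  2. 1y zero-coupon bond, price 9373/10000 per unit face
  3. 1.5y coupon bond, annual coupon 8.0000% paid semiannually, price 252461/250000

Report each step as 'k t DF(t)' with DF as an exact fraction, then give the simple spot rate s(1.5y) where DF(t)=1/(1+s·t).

step 1 [0.5y] bond c/2=27/800: DF=(788131/800000 − 27/800·(0))/(1+27/800) = 953/1000 ≈ 0.953000
step 2 [1y] zero: DF = P = 9373/10000 ≈ 0.937300
step 3 [1.5y] bond c/2=1/25: DF=(252461/250000 − 1/25·(0.953000+0.937300))/(1+1/25) = 8983/10000 ≈ 0.898300

1 1/2 953/1000
2 1 9373/10000
3 3/2 8983/10000
s(1.5y) = (1/(8983/10000) − 1)/(3/2) = 678/8983 ≈ 7.5476%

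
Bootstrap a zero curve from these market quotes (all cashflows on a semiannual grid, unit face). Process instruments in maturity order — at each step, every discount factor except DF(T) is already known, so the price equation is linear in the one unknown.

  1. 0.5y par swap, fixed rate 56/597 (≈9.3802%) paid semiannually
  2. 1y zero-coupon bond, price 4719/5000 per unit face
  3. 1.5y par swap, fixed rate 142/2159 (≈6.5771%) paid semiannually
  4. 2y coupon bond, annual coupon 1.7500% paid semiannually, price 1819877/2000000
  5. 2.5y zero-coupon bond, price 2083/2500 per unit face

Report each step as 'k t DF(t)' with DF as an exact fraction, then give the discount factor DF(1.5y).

1 1/2 597/625
2 1 4719/5000
3 3/2 9077/10000
4 2 8777/10000
5 5/2 2083/2500
DF(1.5y) = 9077/10000 ≈ 0.907700

step 1 [0.5y] swap r/2=28/597: DF=(1 − 28/597·(0))/(1+28/597) = 597/625 ≈ 0.955200
step 2 [1y] zero: DF = P = 4719/5000 ≈ 0.943800
step 3 [1.5y] swap r/2=71/2159: DF=(1 − 71/2159·(0.955200+0.943800))/(1+71/2159) = 9077/10000 ≈ 0.907700
step 4 [2y] bond c/2=7/800: DF=(1819877/2000000 − 7/800·(0.955200+0.943800+0.907700))/(1+7/800) = 8777/10000 ≈ 0.877700
step 5 [2.5y] zero: DF = P = 2083/2500 ≈ 0.833200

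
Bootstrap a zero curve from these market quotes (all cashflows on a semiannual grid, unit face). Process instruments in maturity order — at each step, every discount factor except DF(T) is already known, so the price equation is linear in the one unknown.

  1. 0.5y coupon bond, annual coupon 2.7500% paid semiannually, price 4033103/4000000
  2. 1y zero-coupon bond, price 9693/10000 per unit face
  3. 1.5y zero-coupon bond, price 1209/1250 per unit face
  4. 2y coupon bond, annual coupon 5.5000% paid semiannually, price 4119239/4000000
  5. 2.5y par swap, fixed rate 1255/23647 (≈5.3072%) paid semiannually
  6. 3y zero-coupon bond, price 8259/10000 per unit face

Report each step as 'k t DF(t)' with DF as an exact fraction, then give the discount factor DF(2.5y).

1 1/2 4973/5000
2 1 9693/10000
3 3/2 1209/1250
4 2 4619/5000
5 5/2 1749/2000
6 3 8259/10000
DF(2.5y) = 1749/2000 ≈ 0.874500

step 1 [0.5y] bond c/2=11/800: DF=(4033103/4000000 − 11/800·(0))/(1+11/800) = 4973/5000 ≈ 0.994600
step 2 [1y] zero: DF = P = 9693/10000 ≈ 0.969300
step 3 [1.5y] zero: DF = P = 1209/1250 ≈ 0.967200
step 4 [2y] bond c/2=11/400: DF=(4119239/4000000 − 11/400·(0.994600+0.969300+0.967200))/(1+11/400) = 4619/5000 ≈ 0.923800
step 5 [2.5y] swap r/2=1255/47294: DF=(1 − 1255/47294·(0.994600+0.969300+0.967200+0.923800))/(1+1255/47294) = 1749/2000 ≈ 0.874500
step 6 [3y] zero: DF = P = 8259/10000 ≈ 0.825900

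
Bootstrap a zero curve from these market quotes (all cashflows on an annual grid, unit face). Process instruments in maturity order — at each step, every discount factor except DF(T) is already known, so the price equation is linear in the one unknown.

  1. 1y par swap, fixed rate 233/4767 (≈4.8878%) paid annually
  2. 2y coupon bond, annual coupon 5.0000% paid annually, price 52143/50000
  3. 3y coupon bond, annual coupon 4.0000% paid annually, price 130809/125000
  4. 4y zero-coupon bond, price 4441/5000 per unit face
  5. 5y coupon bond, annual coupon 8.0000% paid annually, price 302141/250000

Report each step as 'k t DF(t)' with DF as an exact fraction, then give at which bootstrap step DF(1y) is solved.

1 1 4767/5000
2 2 4739/5000
3 3 9331/10000
4 4 4441/5000
5 5 8433/10000
DF(1y) is solved at step 1

step 1 [1y] swap r/1=233/4767: DF=(1 − 233/4767·(0))/(1+233/4767) = 4767/5000 ≈ 0.953400
step 2 [2y] bond c/1=1/20: DF=(52143/50000 − 1/20·(0.953400))/(1+1/20) = 4739/5000 ≈ 0.947800
step 3 [3y] bond c/1=1/25: DF=(130809/125000 − 1/25·(0.953400+0.947800))/(1+1/25) = 9331/10000 ≈ 0.933100
step 4 [4y] zero: DF = P = 4441/5000 ≈ 0.888200
step 5 [5y] bond c/1=2/25: DF=(302141/250000 − 2/25·(0.953400+0.947800+0.933100+0.888200))/(1+2/25) = 8433/10000 ≈ 0.843300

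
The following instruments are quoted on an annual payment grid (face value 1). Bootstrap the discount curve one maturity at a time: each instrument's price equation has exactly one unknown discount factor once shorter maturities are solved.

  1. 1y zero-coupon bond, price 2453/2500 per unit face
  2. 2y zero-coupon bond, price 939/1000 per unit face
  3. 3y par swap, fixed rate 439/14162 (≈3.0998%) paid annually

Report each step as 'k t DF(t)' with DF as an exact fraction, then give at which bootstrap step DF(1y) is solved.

1 1 2453/2500
2 2 939/1000
3 3 4561/5000
DF(1y) is solved at step 1

step 1 [1y] zero: DF = P = 2453/2500 ≈ 0.981200
step 2 [2y] zero: DF = P = 939/1000 ≈ 0.939000
step 3 [3y] swap r/1=439/14162: DF=(1 − 439/14162·(0.981200+0.939000))/(1+439/14162) = 4561/5000 ≈ 0.912200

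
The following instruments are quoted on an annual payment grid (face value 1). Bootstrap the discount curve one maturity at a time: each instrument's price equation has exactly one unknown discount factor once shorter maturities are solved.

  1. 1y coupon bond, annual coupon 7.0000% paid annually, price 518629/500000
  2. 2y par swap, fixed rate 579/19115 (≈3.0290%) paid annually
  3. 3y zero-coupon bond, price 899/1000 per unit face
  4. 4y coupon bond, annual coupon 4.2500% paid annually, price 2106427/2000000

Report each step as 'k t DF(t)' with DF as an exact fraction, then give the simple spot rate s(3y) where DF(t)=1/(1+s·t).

1 1 4847/5000
2 2 9421/10000
3 3 899/1000
4 4 8957/10000
s(3y) = (1/(899/1000) − 1)/(3) = 101/2697 ≈ 3.7449%

step 1 [1y] bond c/1=7/100: DF=(518629/500000 − 7/100·(0))/(1+7/100) = 4847/5000 ≈ 0.969400
step 2 [2y] swap r/1=579/19115: DF=(1 − 579/19115·(0.969400))/(1+579/19115) = 9421/10000 ≈ 0.942100
step 3 [3y] zero: DF = P = 899/1000 ≈ 0.899000
step 4 [4y] bond c/1=17/400: DF=(2106427/2000000 − 17/400·(0.969400+0.942100+0.899000))/(1+17/400) = 8957/10000 ≈ 0.895700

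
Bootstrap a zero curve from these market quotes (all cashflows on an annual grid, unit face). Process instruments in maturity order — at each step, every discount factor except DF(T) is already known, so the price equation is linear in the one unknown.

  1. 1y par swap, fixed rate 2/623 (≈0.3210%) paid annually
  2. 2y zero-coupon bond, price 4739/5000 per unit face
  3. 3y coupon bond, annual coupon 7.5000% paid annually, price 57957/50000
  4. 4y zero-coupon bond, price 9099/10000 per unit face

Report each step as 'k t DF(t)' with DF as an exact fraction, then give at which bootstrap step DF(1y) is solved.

1 1 623/625
2 2 4739/5000
3 3 4713/5000
4 4 9099/10000
DF(1y) is solved at step 1

step 1 [1y] swap r/1=2/623: DF=(1 − 2/623·(0))/(1+2/623) = 623/625 ≈ 0.996800
step 2 [2y] zero: DF = P = 4739/5000 ≈ 0.947800
step 3 [3y] bond c/1=3/40: DF=(57957/50000 − 3/40·(0.996800+0.947800))/(1+3/40) = 4713/5000 ≈ 0.942600
step 4 [4y] zero: DF = P = 9099/10000 ≈ 0.909900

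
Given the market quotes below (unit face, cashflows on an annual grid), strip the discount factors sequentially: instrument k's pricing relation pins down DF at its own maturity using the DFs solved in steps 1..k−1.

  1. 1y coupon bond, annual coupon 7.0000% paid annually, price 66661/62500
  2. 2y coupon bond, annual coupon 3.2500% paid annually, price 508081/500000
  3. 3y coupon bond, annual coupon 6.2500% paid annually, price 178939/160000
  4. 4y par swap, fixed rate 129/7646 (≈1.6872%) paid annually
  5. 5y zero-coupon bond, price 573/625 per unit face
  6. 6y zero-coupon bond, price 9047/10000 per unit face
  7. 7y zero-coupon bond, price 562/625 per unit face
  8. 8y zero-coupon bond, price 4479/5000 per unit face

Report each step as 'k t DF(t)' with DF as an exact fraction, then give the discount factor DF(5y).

1 1 623/625
2 2 1191/1250
3 3 9379/10000
4 4 1871/2000
5 5 573/625
6 6 9047/10000
7 7 562/625
8 8 4479/5000
DF(5y) = 573/625 ≈ 0.916800

step 1 [1y] bond c/1=7/100: DF=(66661/62500 − 7/100·(0))/(1+7/100) = 623/625 ≈ 0.996800
step 2 [2y] bond c/1=13/400: DF=(508081/500000 − 13/400·(0.996800))/(1+13/400) = 1191/1250 ≈ 0.952800
step 3 [3y] bond c/1=1/16: DF=(178939/160000 − 1/16·(0.996800+0.952800))/(1+1/16) = 9379/10000 ≈ 0.937900
step 4 [4y] swap r/1=129/7646: DF=(1 − 129/7646·(0.996800+0.952800+0.937900))/(1+129/7646) = 1871/2000 ≈ 0.935500
step 5 [5y] zero: DF = P = 573/625 ≈ 0.916800
step 6 [6y] zero: DF = P = 9047/10000 ≈ 0.904700
step 7 [7y] zero: DF = P = 562/625 ≈ 0.899200
step 8 [8y] zero: DF = P = 4479/5000 ≈ 0.895800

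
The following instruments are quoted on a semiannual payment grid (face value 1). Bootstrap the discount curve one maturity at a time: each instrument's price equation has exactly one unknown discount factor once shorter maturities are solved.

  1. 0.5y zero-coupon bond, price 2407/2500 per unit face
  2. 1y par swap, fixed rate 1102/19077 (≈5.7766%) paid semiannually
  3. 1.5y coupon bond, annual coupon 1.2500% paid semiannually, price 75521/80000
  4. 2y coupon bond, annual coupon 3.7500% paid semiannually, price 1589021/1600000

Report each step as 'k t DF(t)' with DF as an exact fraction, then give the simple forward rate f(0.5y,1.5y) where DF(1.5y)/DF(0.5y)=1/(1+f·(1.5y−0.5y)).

step 1 [0.5y] zero: DF = P = 2407/2500 ≈ 0.962800
step 2 [1y] swap r/2=551/19077: DF=(1 − 551/19077·(0.962800))/(1+551/19077) = 9449/10000 ≈ 0.944900
step 3 [1.5y] bond c/2=1/160: DF=(75521/80000 − 1/160·(0.962800+0.944900))/(1+1/160) = 9263/10000 ≈ 0.926300
step 4 [2y] bond c/2=3/160: DF=(1589021/1600000 − 3/160·(0.962800+0.944900+0.926300))/(1+3/160) = 9227/10000 ≈ 0.922700

1 1/2 2407/2500
2 1 9449/10000
3 3/2 9263/10000
4 2 9227/10000
f(0.5y,1.5y) = ((2407/2500)/(9263/10000) − 1)/(1) = 365/9263 ≈ 3.9404%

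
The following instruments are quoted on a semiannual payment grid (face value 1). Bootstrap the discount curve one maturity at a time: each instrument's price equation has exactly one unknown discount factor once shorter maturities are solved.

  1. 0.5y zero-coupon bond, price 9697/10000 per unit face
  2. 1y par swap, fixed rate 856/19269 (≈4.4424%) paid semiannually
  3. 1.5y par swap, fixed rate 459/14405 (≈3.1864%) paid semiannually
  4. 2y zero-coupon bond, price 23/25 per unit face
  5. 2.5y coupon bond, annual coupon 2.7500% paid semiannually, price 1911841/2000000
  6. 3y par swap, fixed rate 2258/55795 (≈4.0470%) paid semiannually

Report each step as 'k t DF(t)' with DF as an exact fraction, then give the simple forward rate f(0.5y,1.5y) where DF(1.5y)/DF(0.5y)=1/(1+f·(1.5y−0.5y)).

step 1 [0.5y] zero: DF = P = 9697/10000 ≈ 0.969700
step 2 [1y] swap r/2=428/19269: DF=(1 − 428/19269·(0.969700))/(1+428/19269) = 2393/2500 ≈ 0.957200
step 3 [1.5y] swap r/2=459/28810: DF=(1 − 459/28810·(0.969700+0.957200))/(1+459/28810) = 9541/10000 ≈ 0.954100
step 4 [2y] zero: DF = P = 23/25 ≈ 0.920000
step 5 [2.5y] bond c/2=11/800: DF=(1911841/2000000 − 11/800·(0.969700+0.957200+0.954100+0.920000))/(1+11/800) = 4457/5000 ≈ 0.891400
step 6 [3y] swap r/2=1129/55795: DF=(1 − 1129/55795·(0.969700+0.957200+0.954100+0.920000+0.891400))/(1+1129/55795) = 8871/10000 ≈ 0.887100

1 1/2 9697/10000
2 1 2393/2500
3 3/2 9541/10000
4 2 23/25
5 5/2 4457/5000
6 3 8871/10000
f(0.5y,1.5y) = ((9697/10000)/(9541/10000) − 1)/(1) = 156/9541 ≈ 1.6350%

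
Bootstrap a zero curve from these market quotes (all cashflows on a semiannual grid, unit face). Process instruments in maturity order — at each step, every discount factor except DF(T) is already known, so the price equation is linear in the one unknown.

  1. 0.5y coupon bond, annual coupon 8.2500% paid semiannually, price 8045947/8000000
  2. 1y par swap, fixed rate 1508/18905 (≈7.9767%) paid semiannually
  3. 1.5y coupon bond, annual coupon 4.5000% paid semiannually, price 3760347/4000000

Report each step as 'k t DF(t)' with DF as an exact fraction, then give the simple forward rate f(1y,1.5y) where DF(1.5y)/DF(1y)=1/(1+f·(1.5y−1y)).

step 1 [0.5y] bond c/2=33/800: DF=(8045947/8000000 − 33/800·(0))/(1+33/800) = 9659/10000 ≈ 0.965900
step 2 [1y] swap r/2=754/18905: DF=(1 − 754/18905·(0.965900))/(1+754/18905) = 4623/5000 ≈ 0.924600
step 3 [1.5y] bond c/2=9/400: DF=(3760347/4000000 − 9/400·(0.965900+0.924600))/(1+9/400) = 4389/5000 ≈ 0.877800

1 1/2 9659/10000
2 1 4623/5000
3 3/2 4389/5000
f(1y,1.5y) = ((4623/5000)/(4389/5000) − 1)/(1/2) = 156/1463 ≈ 10.6630%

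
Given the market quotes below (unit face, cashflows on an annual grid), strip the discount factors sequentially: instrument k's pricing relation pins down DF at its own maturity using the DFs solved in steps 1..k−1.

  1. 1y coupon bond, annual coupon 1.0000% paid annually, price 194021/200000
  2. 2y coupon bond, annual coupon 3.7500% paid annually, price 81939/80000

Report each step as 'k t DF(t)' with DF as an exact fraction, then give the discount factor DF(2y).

step 1 [1y] bond c/1=1/100: DF=(194021/200000 − 1/100·(0))/(1+1/100) = 1921/2000 ≈ 0.960500
step 2 [2y] bond c/1=3/80: DF=(81939/80000 − 3/80·(0.960500))/(1+3/80) = 381/400 ≈ 0.952500

1 1 1921/2000
2 2 381/400
DF(2y) = 381/400 ≈ 0.952500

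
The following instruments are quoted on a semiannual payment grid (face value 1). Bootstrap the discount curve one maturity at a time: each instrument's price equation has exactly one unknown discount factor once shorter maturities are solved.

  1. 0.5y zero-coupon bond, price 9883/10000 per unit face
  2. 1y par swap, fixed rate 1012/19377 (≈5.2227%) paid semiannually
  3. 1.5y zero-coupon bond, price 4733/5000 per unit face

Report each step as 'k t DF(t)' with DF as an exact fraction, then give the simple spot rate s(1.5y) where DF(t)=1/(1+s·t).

1 1/2 9883/10000
2 1 4747/5000
3 3/2 4733/5000
s(1.5y) = (1/(4733/5000) − 1)/(3/2) = 178/4733 ≈ 3.7608%

step 1 [0.5y] zero: DF = P = 9883/10000 ≈ 0.988300
step 2 [1y] swap r/2=506/19377: DF=(1 − 506/19377·(0.988300))/(1+506/19377) = 4747/5000 ≈ 0.949400
step 3 [1.5y] zero: DF = P = 4733/5000 ≈ 0.946600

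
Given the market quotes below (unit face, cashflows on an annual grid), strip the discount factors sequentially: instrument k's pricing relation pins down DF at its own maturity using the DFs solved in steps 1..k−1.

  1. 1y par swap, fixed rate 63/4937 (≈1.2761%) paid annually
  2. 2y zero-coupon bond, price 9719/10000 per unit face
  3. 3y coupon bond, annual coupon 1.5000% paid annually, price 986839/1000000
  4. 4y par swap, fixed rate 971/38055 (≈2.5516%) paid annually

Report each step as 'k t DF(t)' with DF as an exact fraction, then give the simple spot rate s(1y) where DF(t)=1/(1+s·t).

step 1 [1y] swap r/1=63/4937: DF=(1 − 63/4937·(0))/(1+63/4937) = 4937/5000 ≈ 0.987400
step 2 [2y] zero: DF = P = 9719/10000 ≈ 0.971900
step 3 [3y] bond c/1=3/200: DF=(986839/1000000 − 3/200·(0.987400+0.971900))/(1+3/200) = 9433/10000 ≈ 0.943300
step 4 [4y] swap r/1=971/38055: DF=(1 − 971/38055·(0.987400+0.971900+0.943300))/(1+971/38055) = 9029/10000 ≈ 0.902900

1 1 4937/5000
2 2 9719/10000
3 3 9433/10000
4 4 9029/10000
s(1y) = (1/(4937/5000) − 1)/(1) = 63/4937 ≈ 1.2761%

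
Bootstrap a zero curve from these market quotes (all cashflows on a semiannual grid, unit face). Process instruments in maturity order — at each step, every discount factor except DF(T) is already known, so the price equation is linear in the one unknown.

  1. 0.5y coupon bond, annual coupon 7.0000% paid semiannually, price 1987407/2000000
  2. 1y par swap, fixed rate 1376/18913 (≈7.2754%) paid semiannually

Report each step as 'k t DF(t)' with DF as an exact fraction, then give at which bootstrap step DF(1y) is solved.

step 1 [0.5y] bond c/2=7/200: DF=(1987407/2000000 − 7/200·(0))/(1+7/200) = 9601/10000 ≈ 0.960100
step 2 [1y] swap r/2=688/18913: DF=(1 − 688/18913·(0.960100))/(1+688/18913) = 582/625 ≈ 0.931200

1 1/2 9601/10000
2 1 582/625
DF(1y) is solved at step 2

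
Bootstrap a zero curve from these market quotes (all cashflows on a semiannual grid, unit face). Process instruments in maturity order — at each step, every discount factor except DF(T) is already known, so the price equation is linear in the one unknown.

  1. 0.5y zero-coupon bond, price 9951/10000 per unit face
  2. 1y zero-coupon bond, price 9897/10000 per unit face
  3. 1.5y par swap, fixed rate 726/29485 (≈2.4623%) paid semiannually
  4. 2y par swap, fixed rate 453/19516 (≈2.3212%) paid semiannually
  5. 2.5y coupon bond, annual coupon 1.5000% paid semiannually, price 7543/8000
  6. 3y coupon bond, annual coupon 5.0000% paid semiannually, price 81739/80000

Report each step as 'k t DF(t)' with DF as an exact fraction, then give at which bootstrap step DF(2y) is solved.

1 1/2 9951/10000
2 1 9897/10000
3 3/2 9637/10000
4 2 9547/10000
5 5/2 2267/2500
6 3 1759/2000
DF(2y) is solved at step 4

step 1 [0.5y] zero: DF = P = 9951/10000 ≈ 0.995100
step 2 [1y] zero: DF = P = 9897/10000 ≈ 0.989700
step 3 [1.5y] swap r/2=363/29485: DF=(1 − 363/29485·(0.995100+0.989700))/(1+363/29485) = 9637/10000 ≈ 0.963700
step 4 [2y] swap r/2=453/39032: DF=(1 − 453/39032·(0.995100+0.989700+0.963700))/(1+453/39032) = 9547/10000 ≈ 0.954700
step 5 [2.5y] bond c/2=3/400: DF=(7543/8000 − 3/400·(0.995100+0.989700+0.963700+0.954700))/(1+3/400) = 2267/2500 ≈ 0.906800
step 6 [3y] bond c/2=1/40: DF=(81739/80000 − 1/40·(0.995100+0.989700+0.963700+0.954700+0.906800))/(1+1/40) = 1759/2000 ≈ 0.879500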